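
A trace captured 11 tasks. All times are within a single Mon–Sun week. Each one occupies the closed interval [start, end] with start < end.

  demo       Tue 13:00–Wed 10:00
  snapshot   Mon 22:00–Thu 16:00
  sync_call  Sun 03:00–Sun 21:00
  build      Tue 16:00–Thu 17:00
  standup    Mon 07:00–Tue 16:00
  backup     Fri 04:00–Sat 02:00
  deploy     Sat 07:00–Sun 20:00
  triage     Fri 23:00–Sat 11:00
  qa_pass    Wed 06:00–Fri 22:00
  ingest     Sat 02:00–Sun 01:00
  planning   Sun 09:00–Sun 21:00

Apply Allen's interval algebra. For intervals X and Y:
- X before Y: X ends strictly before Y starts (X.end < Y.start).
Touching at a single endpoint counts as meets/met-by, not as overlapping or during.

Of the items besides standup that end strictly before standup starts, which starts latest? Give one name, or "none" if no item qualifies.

Target standup = [Mon 07:00, Tue 16:00].
backup [Fri 04:00, Sat 02:00] → after → excluded.
build [Tue 16:00, Thu 17:00] → met-by → excluded.
demo [Tue 13:00, Wed 10:00] → overlapped-by → excluded.
deploy [Sat 07:00, Sun 20:00] → after → excluded.
ingest [Sat 02:00, Sun 01:00] → after → excluded.
planning [Sun 09:00, Sun 21:00] → after → excluded.
qa_pass [Wed 06:00, Fri 22:00] → after → excluded.
snapshot [Mon 22:00, Thu 16:00] → overlapped-by → excluded.
sync_call [Sun 03:00, Sun 21:00] → after → excluded.
triage [Fri 23:00, Sat 11:00] → after → excluded.
No candidates → none.

none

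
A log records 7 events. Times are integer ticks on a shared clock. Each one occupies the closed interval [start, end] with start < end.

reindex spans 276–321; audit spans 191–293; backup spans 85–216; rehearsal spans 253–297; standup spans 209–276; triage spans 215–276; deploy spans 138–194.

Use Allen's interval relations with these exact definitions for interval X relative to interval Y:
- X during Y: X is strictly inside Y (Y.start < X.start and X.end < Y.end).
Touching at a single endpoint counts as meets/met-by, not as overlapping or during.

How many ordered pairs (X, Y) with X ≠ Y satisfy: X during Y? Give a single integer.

Checking all 42 ordered pairs for relation 'during'; matching pairs in alphabetical order:
(deploy, backup): deploy during backup ✓
(standup, audit): standup during audit ✓
(triage, audit): triage during audit ✓
Count: 3.

3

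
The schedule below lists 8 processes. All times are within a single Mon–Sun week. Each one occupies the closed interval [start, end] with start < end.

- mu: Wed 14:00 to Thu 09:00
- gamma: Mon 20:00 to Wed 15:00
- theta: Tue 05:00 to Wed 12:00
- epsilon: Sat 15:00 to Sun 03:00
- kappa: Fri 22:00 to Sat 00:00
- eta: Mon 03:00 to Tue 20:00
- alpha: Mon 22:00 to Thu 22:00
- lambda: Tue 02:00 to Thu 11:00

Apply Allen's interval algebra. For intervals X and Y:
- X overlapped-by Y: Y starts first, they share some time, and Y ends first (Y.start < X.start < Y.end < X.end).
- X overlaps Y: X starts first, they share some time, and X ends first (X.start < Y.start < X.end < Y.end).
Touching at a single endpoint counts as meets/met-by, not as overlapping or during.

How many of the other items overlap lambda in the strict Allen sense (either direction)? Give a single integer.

2

Target lambda = [Tue 02:00, Thu 11:00].
alpha [Mon 22:00, Thu 22:00] → contains → no.
epsilon [Sat 15:00, Sun 03:00] → after → no.
eta [Mon 03:00, Tue 20:00] → overlaps → counts.
gamma [Mon 20:00, Wed 15:00] → overlaps → counts.
kappa [Fri 22:00, Sat 00:00] → after → no.
mu [Wed 14:00, Thu 09:00] → during → no.
theta [Tue 05:00, Wed 12:00] → during → no.
Total: 2.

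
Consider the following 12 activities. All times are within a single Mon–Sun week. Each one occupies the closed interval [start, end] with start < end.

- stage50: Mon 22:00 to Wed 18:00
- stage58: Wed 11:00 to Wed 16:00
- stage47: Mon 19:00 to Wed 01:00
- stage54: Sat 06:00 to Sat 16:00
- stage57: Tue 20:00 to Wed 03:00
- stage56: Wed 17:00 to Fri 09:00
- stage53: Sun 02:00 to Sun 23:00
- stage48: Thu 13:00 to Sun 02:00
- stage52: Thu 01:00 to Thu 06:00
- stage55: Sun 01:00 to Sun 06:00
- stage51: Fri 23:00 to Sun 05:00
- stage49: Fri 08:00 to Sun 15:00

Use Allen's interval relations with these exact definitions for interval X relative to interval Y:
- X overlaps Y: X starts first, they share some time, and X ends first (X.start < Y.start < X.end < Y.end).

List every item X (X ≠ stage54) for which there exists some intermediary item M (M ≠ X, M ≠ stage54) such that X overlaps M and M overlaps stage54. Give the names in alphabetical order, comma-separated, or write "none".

Target stage54 = [Sat 06:00, Sat 16:00].
Intermediaries M with M overlaps stage54: none.
Union: none.

none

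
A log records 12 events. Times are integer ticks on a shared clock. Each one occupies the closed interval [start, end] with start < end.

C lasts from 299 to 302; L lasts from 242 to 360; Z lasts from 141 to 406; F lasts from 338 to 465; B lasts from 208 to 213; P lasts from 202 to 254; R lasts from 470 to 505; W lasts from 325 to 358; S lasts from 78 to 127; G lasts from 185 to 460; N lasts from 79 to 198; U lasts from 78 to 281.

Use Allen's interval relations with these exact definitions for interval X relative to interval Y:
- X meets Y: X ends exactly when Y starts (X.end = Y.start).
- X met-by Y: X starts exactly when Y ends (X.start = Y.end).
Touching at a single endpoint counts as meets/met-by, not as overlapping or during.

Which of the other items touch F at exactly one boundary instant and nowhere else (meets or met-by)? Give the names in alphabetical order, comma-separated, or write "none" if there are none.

none

Target F = [338, 465].
B [208, 213] → before → no.
C [299, 302] → before → no.
G [185, 460] → overlaps → no.
L [242, 360] → overlaps → no.
N [79, 198] → before → no.
P [202, 254] → before → no.
R [470, 505] → after → no.
S [78, 127] → before → no.
U [78, 281] → before → no.
W [325, 358] → overlaps → no.
Z [141, 406] → overlaps → no.
Result: none.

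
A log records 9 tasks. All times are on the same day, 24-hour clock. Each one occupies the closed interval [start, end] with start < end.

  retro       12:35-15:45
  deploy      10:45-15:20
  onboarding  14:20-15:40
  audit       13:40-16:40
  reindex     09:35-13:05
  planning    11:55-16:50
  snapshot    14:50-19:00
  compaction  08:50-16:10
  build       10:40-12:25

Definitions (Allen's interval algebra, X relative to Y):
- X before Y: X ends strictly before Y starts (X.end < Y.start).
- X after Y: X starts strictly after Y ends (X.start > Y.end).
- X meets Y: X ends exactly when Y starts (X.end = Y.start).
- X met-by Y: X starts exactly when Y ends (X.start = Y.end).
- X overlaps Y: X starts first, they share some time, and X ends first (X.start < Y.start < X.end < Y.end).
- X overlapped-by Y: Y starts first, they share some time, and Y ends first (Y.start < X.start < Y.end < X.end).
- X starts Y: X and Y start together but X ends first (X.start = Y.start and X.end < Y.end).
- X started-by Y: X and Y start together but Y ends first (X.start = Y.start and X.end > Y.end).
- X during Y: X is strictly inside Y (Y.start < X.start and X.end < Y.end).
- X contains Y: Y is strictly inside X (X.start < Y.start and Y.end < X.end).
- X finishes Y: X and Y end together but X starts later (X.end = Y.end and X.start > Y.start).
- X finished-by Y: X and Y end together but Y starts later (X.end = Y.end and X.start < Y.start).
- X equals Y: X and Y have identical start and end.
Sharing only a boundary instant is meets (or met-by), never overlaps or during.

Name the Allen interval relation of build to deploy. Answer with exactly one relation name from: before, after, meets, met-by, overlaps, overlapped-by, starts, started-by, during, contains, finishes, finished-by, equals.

build = [10:40, 12:25]; deploy = [10:45, 15:20].
Compare endpoints: build.start < deploy.start, build.start < deploy.end, build.end > deploy.start, build.end < deploy.end.
That pattern is 'overlaps'.

overlaps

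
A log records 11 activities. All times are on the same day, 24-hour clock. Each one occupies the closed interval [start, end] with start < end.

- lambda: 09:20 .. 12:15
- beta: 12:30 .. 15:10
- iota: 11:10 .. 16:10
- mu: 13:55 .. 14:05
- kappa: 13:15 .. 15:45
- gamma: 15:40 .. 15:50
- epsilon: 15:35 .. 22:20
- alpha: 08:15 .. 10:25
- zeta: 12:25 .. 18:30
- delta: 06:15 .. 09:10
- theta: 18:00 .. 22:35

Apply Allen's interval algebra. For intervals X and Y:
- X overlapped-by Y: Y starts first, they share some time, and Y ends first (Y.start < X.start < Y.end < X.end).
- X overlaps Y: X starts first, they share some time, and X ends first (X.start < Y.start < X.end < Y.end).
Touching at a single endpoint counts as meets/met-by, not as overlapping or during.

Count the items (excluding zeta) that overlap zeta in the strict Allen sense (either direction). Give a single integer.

3

Target zeta = [12:25, 18:30].
alpha [08:15, 10:25] → before → no.
beta [12:30, 15:10] → during → no.
delta [06:15, 09:10] → before → no.
epsilon [15:35, 22:20] → overlapped-by → counts.
gamma [15:40, 15:50] → during → no.
iota [11:10, 16:10] → overlaps → counts.
kappa [13:15, 15:45] → during → no.
lambda [09:20, 12:15] → before → no.
mu [13:55, 14:05] → during → no.
theta [18:00, 22:35] → overlapped-by → counts.
Total: 3.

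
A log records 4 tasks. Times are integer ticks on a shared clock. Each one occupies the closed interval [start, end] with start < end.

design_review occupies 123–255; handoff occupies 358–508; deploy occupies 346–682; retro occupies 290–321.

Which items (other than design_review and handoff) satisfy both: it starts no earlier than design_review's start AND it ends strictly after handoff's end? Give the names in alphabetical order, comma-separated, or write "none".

Conditions: its start is no earlier than design_review's start (X.start >= 123) AND its end is strictly after handoff's end (X.end > 508).
deploy: start 346 >= 123? ✓; end 682 > 508? ✓ → yes.
retro: start 290 >= 123? ✓; end 321 > 508? ✗ → no.
Result: deploy.

deploy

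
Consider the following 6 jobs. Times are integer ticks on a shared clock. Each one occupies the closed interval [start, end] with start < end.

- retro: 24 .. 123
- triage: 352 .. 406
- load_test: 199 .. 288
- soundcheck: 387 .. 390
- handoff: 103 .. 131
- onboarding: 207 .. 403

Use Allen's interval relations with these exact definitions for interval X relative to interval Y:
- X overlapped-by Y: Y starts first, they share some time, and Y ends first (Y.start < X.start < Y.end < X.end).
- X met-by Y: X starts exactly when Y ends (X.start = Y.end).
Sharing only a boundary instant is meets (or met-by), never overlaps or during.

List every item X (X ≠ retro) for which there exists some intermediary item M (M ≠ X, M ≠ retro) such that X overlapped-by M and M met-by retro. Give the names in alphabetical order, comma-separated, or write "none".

none

Target retro = [24, 123].
Intermediaries M with M met-by retro: none.
Union: none.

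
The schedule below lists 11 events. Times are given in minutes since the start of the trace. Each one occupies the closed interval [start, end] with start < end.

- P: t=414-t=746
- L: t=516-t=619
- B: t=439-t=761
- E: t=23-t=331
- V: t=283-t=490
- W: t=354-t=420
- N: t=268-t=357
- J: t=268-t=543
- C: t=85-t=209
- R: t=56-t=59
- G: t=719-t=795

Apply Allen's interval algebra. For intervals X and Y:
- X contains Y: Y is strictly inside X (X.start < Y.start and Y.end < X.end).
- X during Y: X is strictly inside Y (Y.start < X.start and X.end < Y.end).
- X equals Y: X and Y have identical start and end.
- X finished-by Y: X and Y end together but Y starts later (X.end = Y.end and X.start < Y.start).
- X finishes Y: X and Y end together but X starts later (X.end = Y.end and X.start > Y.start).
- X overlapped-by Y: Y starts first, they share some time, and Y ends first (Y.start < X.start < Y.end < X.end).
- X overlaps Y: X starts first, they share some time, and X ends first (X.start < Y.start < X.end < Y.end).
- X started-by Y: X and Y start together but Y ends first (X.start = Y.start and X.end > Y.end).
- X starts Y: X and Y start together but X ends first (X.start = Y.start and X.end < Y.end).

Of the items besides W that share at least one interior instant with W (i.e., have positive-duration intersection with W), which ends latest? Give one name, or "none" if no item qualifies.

P

Target W = [t=354, t=420].
B [t=439, t=761] → after → excluded.
C [t=85, t=209] → before → excluded.
E [t=23, t=331] → before → excluded.
G [t=719, t=795] → after → excluded.
J [t=268, t=543] → contains → candidate.
L [t=516, t=619] → after → excluded.
N [t=268, t=357] → overlaps → candidate.
P [t=414, t=746] → overlapped-by → candidate.
R [t=56, t=59] → before → excluded.
V [t=283, t=490] → contains → candidate.
Among candidates, latest end is t=746 → P.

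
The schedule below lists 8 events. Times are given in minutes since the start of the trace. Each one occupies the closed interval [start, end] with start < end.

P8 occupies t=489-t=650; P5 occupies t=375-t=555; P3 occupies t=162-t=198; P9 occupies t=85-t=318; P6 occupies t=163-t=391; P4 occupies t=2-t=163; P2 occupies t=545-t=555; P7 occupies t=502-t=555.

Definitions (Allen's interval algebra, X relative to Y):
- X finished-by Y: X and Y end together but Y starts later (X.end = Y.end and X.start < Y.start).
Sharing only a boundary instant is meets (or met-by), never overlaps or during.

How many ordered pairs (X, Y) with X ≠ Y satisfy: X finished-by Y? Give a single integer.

3

Checking all 56 ordered pairs for relation 'finished-by'; matching pairs in alphabetical order:
(P5, P2): P5 finished-by P2 ✓
(P5, P7): P5 finished-by P7 ✓
(P7, P2): P7 finished-by P2 ✓
Count: 3.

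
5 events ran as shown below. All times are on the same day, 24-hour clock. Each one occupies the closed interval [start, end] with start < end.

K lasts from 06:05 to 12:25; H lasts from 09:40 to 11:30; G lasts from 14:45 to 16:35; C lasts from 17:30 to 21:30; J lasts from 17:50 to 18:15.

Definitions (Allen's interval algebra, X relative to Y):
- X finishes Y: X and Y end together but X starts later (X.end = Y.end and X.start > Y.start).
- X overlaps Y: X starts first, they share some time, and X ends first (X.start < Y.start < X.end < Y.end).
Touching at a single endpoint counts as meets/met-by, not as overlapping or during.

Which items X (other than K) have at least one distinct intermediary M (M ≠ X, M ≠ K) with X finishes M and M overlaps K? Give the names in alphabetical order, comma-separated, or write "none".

Target K = [06:05, 12:25].
Intermediaries M with M overlaps K: none.
Union: none.

none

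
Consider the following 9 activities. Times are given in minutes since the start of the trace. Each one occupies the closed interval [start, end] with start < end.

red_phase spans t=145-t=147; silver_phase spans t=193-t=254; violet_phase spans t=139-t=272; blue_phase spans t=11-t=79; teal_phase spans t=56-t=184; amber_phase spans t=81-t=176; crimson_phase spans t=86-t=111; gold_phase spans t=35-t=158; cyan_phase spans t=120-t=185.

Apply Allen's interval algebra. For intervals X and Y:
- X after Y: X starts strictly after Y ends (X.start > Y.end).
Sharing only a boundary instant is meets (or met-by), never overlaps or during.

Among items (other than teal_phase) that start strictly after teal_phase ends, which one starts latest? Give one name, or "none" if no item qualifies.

Target teal_phase = [t=56, t=184].
amber_phase [t=81, t=176] → during → excluded.
blue_phase [t=11, t=79] → overlaps → excluded.
crimson_phase [t=86, t=111] → during → excluded.
cyan_phase [t=120, t=185] → overlapped-by → excluded.
gold_phase [t=35, t=158] → overlaps → excluded.
red_phase [t=145, t=147] → during → excluded.
silver_phase [t=193, t=254] → after → candidate.
violet_phase [t=139, t=272] → overlapped-by → excluded.
Among candidates, latest start is t=193 → silver_phase.

silver_phase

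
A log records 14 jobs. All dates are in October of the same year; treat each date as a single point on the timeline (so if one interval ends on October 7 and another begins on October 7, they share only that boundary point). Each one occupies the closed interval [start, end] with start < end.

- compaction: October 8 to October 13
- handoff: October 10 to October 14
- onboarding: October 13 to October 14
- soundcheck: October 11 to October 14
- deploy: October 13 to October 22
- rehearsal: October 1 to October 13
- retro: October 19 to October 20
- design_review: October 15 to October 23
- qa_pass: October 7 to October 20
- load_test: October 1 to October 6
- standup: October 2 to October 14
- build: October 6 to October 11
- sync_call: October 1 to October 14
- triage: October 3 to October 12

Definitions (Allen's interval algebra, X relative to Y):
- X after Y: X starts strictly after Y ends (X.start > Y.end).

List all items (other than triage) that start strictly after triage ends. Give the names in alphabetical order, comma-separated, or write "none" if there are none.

deploy, design_review, onboarding, retro

Target triage = [October 3, October 12].
build [October 6, October 11] → during → no.
compaction [October 8, October 13] → overlapped-by → no.
deploy [October 13, October 22] → after → yes.
design_review [October 15, October 23] → after → yes.
handoff [October 10, October 14] → overlapped-by → no.
load_test [October 1, October 6] → overlaps → no.
onboarding [October 13, October 14] → after → yes.
qa_pass [October 7, October 20] → overlapped-by → no.
rehearsal [October 1, October 13] → contains → no.
retro [October 19, October 20] → after → yes.
soundcheck [October 11, October 14] → overlapped-by → no.
standup [October 2, October 14] → contains → no.
sync_call [October 1, October 14] → contains → no.
Result: deploy, design_review, onboarding, retro.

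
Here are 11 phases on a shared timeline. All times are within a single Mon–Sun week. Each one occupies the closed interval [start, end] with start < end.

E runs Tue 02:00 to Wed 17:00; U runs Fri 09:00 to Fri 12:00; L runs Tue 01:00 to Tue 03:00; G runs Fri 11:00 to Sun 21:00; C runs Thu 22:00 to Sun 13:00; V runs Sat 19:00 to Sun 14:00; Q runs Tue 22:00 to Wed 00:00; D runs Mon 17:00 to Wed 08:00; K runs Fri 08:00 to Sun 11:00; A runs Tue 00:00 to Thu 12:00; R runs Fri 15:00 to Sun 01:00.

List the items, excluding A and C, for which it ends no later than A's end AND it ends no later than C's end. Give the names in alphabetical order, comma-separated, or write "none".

D, E, L, Q

Conditions: its end is no later than A's end (X.end <= Thu 12:00) AND its end is no later than C's end (X.end <= Sun 13:00).
D: end Wed 08:00 <= Thu 12:00? ✓; end Wed 08:00 <= Sun 13:00? ✓ → yes.
E: end Wed 17:00 <= Thu 12:00? ✓; end Wed 17:00 <= Sun 13:00? ✓ → yes.
G: end Sun 21:00 <= Thu 12:00? ✗; end Sun 21:00 <= Sun 13:00? ✗ → no.
K: end Sun 11:00 <= Thu 12:00? ✗; end Sun 11:00 <= Sun 13:00? ✓ → no.
L: end Tue 03:00 <= Thu 12:00? ✓; end Tue 03:00 <= Sun 13:00? ✓ → yes.
Q: end Wed 00:00 <= Thu 12:00? ✓; end Wed 00:00 <= Sun 13:00? ✓ → yes.
R: end Sun 01:00 <= Thu 12:00? ✗; end Sun 01:00 <= Sun 13:00? ✓ → no.
U: end Fri 12:00 <= Thu 12:00? ✗; end Fri 12:00 <= Sun 13:00? ✓ → no.
V: end Sun 14:00 <= Thu 12:00? ✗; end Sun 14:00 <= Sun 13:00? ✗ → no.
Result: D, E, L, Q.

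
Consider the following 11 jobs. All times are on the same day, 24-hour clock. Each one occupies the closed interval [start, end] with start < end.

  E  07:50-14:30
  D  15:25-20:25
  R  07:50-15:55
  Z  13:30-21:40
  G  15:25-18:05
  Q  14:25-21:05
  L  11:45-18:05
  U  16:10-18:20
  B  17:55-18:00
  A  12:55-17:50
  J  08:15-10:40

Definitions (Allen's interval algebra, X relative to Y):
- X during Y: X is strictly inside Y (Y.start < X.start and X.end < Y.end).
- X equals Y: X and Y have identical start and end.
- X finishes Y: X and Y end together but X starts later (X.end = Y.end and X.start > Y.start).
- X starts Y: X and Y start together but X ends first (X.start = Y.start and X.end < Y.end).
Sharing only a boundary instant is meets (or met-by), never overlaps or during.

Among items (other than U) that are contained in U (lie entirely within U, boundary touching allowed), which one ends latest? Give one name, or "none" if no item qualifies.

Target U = [16:10, 18:20].
A [12:55, 17:50] → overlaps → excluded.
B [17:55, 18:00] → during → candidate.
D [15:25, 20:25] → contains → excluded.
E [07:50, 14:30] → before → excluded.
G [15:25, 18:05] → overlaps → excluded.
J [08:15, 10:40] → before → excluded.
L [11:45, 18:05] → overlaps → excluded.
Q [14:25, 21:05] → contains → excluded.
R [07:50, 15:55] → before → excluded.
Z [13:30, 21:40] → contains → excluded.
Among candidates, latest end is 18:00 → B.

B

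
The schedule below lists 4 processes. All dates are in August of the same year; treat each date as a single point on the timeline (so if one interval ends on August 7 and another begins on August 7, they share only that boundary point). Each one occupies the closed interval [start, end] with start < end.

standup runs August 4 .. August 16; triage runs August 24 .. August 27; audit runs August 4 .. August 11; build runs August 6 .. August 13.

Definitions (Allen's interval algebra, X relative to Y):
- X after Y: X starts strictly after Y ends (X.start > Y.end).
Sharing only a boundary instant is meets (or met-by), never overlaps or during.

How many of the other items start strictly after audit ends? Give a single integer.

1

Target audit = [August 4, August 11].
build [August 6, August 13] → overlapped-by → no.
standup [August 4, August 16] → started-by → no.
triage [August 24, August 27] → after → counts.
Total: 1.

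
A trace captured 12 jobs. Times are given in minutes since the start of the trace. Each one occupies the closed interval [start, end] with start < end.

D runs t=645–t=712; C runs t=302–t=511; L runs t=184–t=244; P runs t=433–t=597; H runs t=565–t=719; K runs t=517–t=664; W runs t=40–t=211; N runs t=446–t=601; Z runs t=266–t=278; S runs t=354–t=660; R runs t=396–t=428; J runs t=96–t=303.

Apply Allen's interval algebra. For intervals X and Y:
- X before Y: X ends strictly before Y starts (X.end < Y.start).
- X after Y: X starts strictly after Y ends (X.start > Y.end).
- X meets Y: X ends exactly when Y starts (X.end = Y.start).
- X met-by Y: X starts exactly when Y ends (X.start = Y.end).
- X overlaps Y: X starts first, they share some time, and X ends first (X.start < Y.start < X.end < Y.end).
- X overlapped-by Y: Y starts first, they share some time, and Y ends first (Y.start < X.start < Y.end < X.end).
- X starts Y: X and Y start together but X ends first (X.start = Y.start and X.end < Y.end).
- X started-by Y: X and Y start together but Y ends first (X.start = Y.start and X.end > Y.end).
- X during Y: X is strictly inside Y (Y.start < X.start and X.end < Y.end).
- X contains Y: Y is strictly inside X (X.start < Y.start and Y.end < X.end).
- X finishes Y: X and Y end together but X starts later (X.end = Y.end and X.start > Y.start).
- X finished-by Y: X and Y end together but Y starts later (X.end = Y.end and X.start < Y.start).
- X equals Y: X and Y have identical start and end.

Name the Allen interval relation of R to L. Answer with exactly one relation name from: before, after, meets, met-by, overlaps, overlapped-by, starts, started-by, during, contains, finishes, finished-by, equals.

R = [t=396, t=428]; L = [t=184, t=244].
Compare endpoints: R.start > L.start, R.start > L.end, R.end > L.start, R.end > L.end.
That pattern is 'after'.

after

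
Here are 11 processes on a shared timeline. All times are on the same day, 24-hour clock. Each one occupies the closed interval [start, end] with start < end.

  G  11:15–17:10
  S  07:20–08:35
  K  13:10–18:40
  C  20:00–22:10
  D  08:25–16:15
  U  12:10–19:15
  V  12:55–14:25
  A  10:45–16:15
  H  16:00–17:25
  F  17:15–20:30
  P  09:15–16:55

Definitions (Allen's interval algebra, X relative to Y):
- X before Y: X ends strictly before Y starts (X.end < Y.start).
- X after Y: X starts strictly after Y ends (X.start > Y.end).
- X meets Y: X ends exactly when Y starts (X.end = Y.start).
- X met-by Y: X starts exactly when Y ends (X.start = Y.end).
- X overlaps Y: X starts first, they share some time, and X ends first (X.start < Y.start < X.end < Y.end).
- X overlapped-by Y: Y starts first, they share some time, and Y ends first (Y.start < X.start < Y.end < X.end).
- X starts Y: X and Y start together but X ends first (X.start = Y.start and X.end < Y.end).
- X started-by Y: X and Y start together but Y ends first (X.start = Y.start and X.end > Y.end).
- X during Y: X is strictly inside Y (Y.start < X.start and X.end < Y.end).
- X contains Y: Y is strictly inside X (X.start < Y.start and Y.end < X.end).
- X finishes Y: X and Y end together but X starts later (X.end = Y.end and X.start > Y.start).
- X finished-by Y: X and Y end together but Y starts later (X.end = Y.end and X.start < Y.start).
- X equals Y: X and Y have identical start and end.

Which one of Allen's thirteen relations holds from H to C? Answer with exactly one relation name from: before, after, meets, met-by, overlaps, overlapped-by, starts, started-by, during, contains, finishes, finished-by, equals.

H = [16:00, 17:25]; C = [20:00, 22:10].
Compare endpoints: H.start < C.start, H.start < C.end, H.end < C.start, H.end < C.end.
That pattern is 'before'.

before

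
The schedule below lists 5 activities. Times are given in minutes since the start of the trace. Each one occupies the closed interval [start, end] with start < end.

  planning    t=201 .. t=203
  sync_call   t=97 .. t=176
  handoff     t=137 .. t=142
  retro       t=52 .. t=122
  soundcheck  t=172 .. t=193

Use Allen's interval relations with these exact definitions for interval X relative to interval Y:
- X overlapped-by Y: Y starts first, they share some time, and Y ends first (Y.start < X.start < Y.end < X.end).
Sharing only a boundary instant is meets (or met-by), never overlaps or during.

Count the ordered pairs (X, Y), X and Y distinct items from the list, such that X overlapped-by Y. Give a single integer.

Checking all 20 ordered pairs for relation 'overlapped-by'; matching pairs in alphabetical order:
(soundcheck, sync_call): soundcheck overlapped-by sync_call ✓
(sync_call, retro): sync_call overlapped-by retro ✓
Count: 2.

2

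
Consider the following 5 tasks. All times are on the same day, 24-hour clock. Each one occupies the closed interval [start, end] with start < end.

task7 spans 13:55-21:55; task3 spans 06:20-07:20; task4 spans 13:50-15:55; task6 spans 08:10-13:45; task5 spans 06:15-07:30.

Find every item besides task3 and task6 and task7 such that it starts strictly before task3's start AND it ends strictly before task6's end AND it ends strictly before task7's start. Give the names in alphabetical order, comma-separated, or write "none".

Conditions: its start is strictly before task3's start (X.start < 06:20) AND its end is strictly before task6's end (X.end < 13:45) AND its end is strictly before task7's start (X.end < 13:55).
task4: start 13:50 < 06:20? ✗; end 15:55 < 13:45? ✗; end 15:55 < 13:55? ✗ → no.
task5: start 06:15 < 06:20? ✓; end 07:30 < 13:45? ✓; end 07:30 < 13:55? ✓ → yes.
Result: task5.

task5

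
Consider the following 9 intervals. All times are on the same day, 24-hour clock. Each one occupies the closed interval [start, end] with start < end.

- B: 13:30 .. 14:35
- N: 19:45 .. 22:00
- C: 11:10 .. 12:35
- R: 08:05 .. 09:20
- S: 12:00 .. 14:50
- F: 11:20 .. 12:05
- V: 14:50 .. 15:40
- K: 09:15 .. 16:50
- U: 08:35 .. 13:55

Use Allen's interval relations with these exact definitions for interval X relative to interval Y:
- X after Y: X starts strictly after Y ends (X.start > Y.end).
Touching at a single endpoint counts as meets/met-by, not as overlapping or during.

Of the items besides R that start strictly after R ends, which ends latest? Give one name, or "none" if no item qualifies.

Target R = [08:05, 09:20].
B [13:30, 14:35] → after → candidate.
C [11:10, 12:35] → after → candidate.
F [11:20, 12:05] → after → candidate.
K [09:15, 16:50] → overlapped-by → excluded.
N [19:45, 22:00] → after → candidate.
S [12:00, 14:50] → after → candidate.
U [08:35, 13:55] → overlapped-by → excluded.
V [14:50, 15:40] → after → candidate.
Among candidates, latest end is 22:00 → N.

N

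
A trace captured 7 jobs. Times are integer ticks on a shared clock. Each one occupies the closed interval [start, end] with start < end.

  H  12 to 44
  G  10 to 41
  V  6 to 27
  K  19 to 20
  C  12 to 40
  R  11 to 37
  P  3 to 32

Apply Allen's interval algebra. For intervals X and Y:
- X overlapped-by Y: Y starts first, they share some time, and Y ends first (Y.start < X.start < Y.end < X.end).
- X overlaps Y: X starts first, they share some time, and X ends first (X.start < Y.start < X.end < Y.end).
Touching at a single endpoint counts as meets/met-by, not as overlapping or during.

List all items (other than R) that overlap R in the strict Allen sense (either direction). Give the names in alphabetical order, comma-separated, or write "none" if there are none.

C, H, P, V

Target R = [11, 37].
C [12, 40] → overlapped-by → yes.
G [10, 41] → contains → no.
H [12, 44] → overlapped-by → yes.
K [19, 20] → during → no.
P [3, 32] → overlaps → yes.
V [6, 27] → overlaps → yes.
Result: C, H, P, V.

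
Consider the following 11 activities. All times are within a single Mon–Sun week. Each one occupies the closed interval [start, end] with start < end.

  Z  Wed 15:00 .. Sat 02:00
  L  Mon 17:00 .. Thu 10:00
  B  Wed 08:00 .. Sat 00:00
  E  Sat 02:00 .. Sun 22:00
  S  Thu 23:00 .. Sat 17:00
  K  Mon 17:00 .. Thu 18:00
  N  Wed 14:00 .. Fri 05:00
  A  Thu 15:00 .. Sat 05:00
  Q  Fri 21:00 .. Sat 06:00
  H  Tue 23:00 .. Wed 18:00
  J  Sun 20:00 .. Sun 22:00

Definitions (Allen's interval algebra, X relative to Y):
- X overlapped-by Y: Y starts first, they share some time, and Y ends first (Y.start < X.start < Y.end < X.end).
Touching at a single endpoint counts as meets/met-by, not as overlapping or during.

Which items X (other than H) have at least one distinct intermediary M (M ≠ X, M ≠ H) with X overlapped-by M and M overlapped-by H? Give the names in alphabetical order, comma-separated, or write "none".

Target H = [Tue 23:00, Wed 18:00].
Intermediaries M with M overlapped-by H: B, N, Z.
Via B — items with X overlapped-by B: A, Q, S, Z.
Via N — items with X overlapped-by N: A, S, Z.
Via Z — items with X overlapped-by Z: A, Q, S.
Union: A, Q, S, Z.

A, Q, S, Z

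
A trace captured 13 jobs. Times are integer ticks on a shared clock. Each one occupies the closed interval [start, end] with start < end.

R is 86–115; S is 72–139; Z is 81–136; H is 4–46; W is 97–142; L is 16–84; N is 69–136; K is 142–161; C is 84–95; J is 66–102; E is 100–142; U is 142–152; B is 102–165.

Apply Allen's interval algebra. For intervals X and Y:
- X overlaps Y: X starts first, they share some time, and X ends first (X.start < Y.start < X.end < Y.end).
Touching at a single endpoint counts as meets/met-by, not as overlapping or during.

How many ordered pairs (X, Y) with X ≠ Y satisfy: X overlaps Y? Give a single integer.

27

Checking all 156 ordered pairs for relation 'overlaps'; matching pairs in alphabetical order:
(C, R): C overlaps R ✓
(E, B): E overlaps B ✓
(H, L): H overlaps L ✓
(J, E): J overlaps E ✓
(J, N): J overlaps N ✓
(J, R): J overlaps R ✓
(J, S): J overlaps S ✓
(J, W): J overlaps W ✓
(J, Z): J overlaps Z ✓
(L, J): L overlaps J ✓
(L, N): L overlaps N ✓
(L, S): L overlaps S ✓
(L, Z): L overlaps Z ✓
(N, B): N overlaps B ✓
(N, E): N overlaps E ✓
(N, S): N overlaps S ✓
(N, W): N overlaps W ✓
(R, B): R overlaps B ✓
(R, E): R overlaps E ✓
(R, W): R overlaps W ✓
(S, B): S overlaps B ✓
(S, E): S overlaps E ✓
(S, W): S overlaps W ✓
(W, B): W overlaps B ✓
... plus 3 further pairs not listed.
Count: 27.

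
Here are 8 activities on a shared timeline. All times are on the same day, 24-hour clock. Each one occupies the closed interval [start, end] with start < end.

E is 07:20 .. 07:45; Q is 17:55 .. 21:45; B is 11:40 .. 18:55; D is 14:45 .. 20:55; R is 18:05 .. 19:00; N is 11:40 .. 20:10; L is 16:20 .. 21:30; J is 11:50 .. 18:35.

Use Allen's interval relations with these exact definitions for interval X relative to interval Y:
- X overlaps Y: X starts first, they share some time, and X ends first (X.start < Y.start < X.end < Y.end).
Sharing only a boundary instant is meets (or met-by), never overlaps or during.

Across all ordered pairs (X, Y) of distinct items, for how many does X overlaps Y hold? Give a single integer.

Checking all 56 ordered pairs for relation 'overlaps'; matching pairs in alphabetical order:
(B, D): B overlaps D ✓
(B, L): B overlaps L ✓
(B, Q): B overlaps Q ✓
(B, R): B overlaps R ✓
(D, L): D overlaps L ✓
(D, Q): D overlaps Q ✓
(J, D): J overlaps D ✓
(J, L): J overlaps L ✓
(J, Q): J overlaps Q ✓
(J, R): J overlaps R ✓
(L, Q): L overlaps Q ✓
(N, D): N overlaps D ✓
(N, L): N overlaps L ✓
(N, Q): N overlaps Q ✓
Count: 14.

14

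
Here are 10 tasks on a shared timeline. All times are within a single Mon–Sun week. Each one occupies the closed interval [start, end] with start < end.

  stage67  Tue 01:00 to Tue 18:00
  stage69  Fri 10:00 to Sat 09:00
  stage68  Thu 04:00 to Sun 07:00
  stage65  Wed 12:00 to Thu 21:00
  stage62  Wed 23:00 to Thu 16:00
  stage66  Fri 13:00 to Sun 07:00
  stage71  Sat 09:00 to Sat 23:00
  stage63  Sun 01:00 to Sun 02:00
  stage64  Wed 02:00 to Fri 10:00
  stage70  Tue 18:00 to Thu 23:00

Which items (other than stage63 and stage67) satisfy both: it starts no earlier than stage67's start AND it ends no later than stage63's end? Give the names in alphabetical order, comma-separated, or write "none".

stage62, stage64, stage65, stage69, stage70, stage71

Conditions: its start is no earlier than stage67's start (X.start >= Tue 01:00) AND its end is no later than stage63's end (X.end <= Sun 02:00).
stage62: start Wed 23:00 >= Tue 01:00? ✓; end Thu 16:00 <= Sun 02:00? ✓ → yes.
stage64: start Wed 02:00 >= Tue 01:00? ✓; end Fri 10:00 <= Sun 02:00? ✓ → yes.
stage65: start Wed 12:00 >= Tue 01:00? ✓; end Thu 21:00 <= Sun 02:00? ✓ → yes.
stage66: start Fri 13:00 >= Tue 01:00? ✓; end Sun 07:00 <= Sun 02:00? ✗ → no.
stage68: start Thu 04:00 >= Tue 01:00? ✓; end Sun 07:00 <= Sun 02:00? ✗ → no.
stage69: start Fri 10:00 >= Tue 01:00? ✓; end Sat 09:00 <= Sun 02:00? ✓ → yes.
stage70: start Tue 18:00 >= Tue 01:00? ✓; end Thu 23:00 <= Sun 02:00? ✓ → yes.
stage71: start Sat 09:00 >= Tue 01:00? ✓; end Sat 23:00 <= Sun 02:00? ✓ → yes.
Result: stage62, stage64, stage65, stage69, stage70, stage71.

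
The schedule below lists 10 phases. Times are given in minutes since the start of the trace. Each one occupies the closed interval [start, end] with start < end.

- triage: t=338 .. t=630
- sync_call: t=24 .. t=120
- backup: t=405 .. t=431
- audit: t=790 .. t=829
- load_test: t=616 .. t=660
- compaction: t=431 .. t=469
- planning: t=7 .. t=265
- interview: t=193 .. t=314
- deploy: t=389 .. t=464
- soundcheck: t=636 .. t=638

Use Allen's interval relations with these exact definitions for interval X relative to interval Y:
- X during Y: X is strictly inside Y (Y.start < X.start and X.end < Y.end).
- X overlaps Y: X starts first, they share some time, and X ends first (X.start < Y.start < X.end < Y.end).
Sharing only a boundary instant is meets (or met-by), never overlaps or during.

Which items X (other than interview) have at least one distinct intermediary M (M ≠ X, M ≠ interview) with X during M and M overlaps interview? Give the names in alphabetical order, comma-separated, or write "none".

sync_call

Target interview = [t=193, t=314].
Intermediaries M with M overlaps interview: planning.
Via planning — items with X during planning: sync_call.
Union: sync_call.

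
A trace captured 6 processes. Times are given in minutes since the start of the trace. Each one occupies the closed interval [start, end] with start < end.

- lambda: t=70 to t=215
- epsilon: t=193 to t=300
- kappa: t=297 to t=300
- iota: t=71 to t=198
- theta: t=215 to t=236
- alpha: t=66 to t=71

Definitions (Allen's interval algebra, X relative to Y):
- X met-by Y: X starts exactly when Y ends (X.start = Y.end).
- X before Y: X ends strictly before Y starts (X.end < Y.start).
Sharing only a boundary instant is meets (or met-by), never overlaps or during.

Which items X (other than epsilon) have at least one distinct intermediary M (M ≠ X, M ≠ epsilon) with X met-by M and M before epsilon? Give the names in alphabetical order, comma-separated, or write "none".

iota

Target epsilon = [t=193, t=300].
Intermediaries M with M before epsilon: alpha.
Via alpha — items with X met-by alpha: iota.
Union: iota.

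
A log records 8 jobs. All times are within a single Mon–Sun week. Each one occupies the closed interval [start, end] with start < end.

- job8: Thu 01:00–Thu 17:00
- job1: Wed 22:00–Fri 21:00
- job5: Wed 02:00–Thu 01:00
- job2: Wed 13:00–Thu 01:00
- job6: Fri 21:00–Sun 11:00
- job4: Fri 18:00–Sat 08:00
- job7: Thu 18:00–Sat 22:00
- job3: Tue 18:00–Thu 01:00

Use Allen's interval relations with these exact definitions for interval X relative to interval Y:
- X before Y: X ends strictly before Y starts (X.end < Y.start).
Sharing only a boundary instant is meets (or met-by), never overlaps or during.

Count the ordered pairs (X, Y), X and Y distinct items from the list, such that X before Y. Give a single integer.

12

Checking all 56 ordered pairs for relation 'before'; matching pairs in alphabetical order:
(job2, job4): job2 before job4 ✓
(job2, job6): job2 before job6 ✓
(job2, job7): job2 before job7 ✓
(job3, job4): job3 before job4 ✓
(job3, job6): job3 before job6 ✓
(job3, job7): job3 before job7 ✓
(job5, job4): job5 before job4 ✓
(job5, job6): job5 before job6 ✓
(job5, job7): job5 before job7 ✓
(job8, job4): job8 before job4 ✓
(job8, job6): job8 before job6 ✓
(job8, job7): job8 before job7 ✓
Count: 12.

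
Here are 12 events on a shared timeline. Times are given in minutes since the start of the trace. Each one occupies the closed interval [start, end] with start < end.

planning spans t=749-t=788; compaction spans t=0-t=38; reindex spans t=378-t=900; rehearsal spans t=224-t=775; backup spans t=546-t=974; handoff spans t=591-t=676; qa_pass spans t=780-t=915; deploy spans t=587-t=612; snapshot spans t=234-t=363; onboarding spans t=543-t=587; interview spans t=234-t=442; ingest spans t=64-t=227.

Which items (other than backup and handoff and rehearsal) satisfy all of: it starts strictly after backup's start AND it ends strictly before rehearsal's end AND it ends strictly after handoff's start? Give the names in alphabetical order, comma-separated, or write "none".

deploy

Conditions: its start is strictly after backup's start (X.start > t=546) AND its end is strictly before rehearsal's end (X.end < t=775) AND its end is strictly after handoff's start (X.end > t=591).
compaction: start t=0 > t=546? ✗; end t=38 < t=775? ✓; end t=38 > t=591? ✗ → no.
deploy: start t=587 > t=546? ✓; end t=612 < t=775? ✓; end t=612 > t=591? ✓ → yes.
ingest: start t=64 > t=546? ✗; end t=227 < t=775? ✓; end t=227 > t=591? ✗ → no.
interview: start t=234 > t=546? ✗; end t=442 < t=775? ✓; end t=442 > t=591? ✗ → no.
onboarding: start t=543 > t=546? ✗; end t=587 < t=775? ✓; end t=587 > t=591? ✗ → no.
planning: start t=749 > t=546? ✓; end t=788 < t=775? ✗; end t=788 > t=591? ✓ → no.
qa_pass: start t=780 > t=546? ✓; end t=915 < t=775? ✗; end t=915 > t=591? ✓ → no.
reindex: start t=378 > t=546? ✗; end t=900 < t=775? ✗; end t=900 > t=591? ✓ → no.
snapshot: start t=234 > t=546? ✗; end t=363 < t=775? ✓; end t=363 > t=591? ✗ → no.
Result: deploy.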